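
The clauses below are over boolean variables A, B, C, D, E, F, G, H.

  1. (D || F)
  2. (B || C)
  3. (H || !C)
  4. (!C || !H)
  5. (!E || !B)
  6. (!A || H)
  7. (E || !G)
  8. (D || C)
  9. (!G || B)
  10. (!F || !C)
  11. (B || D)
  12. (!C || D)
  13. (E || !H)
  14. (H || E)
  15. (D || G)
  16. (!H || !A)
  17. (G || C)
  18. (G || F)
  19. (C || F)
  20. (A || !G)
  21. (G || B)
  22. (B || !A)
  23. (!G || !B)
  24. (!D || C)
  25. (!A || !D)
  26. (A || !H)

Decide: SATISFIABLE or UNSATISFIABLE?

C = True:
  propagation gives H=True; an empty clause results — contradiction.
C = False:
  propagation gives B=True, E=False, G=False; an empty clause results — contradiction.
Every branch closes, so no satisfying assignment exists.

UNSATISFIABLE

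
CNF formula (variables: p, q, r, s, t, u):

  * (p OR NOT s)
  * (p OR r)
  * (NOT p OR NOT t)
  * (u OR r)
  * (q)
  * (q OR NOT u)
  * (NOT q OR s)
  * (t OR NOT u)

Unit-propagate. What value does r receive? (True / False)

True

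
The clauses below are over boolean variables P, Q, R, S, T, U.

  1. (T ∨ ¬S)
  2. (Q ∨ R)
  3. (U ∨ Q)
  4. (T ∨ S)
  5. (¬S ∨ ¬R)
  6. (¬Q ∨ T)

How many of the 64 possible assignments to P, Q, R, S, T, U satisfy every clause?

14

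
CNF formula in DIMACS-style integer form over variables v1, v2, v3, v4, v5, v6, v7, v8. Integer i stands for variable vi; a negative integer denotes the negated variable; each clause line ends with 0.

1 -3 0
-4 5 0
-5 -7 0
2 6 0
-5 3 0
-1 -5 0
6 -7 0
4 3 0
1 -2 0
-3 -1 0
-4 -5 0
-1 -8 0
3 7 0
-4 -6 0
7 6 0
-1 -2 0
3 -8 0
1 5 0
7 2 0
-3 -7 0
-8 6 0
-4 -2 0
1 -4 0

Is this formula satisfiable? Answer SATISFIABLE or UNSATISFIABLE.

UNSATISFIABLE

v1 = True:
  propagation gives v5=False, v4=False, v3=True; an empty clause results — contradiction.
v1 = False:
  propagation gives v3=False, v5=False; an empty clause results — contradiction.
Every branch closes, so no satisfying assignment exists.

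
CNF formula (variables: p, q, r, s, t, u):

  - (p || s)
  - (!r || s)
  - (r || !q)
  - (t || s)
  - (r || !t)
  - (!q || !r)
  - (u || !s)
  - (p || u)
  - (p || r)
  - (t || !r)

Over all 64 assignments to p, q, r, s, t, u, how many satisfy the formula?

3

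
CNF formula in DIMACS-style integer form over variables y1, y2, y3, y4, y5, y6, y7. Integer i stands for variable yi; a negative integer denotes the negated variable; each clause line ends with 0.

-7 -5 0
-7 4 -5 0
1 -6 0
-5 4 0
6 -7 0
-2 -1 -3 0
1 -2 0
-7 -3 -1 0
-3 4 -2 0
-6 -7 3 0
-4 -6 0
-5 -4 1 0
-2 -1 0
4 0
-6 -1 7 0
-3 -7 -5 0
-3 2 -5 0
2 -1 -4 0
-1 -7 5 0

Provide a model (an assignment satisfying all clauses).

y1=0  y2=0  y3=0  y4=1  y5=0  y6=0  y7=0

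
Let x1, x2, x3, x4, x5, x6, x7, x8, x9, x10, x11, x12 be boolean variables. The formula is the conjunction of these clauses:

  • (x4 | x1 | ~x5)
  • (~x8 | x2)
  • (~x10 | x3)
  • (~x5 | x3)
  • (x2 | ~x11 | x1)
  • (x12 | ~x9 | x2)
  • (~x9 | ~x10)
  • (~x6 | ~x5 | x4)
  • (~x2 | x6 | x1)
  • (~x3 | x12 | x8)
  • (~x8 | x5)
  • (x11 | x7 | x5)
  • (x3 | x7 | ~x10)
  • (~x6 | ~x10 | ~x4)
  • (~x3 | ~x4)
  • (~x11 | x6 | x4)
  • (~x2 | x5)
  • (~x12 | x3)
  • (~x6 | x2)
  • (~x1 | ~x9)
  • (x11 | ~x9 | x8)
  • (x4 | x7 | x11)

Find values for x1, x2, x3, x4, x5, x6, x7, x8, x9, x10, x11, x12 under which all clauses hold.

x1 = T, x2 = F, x3 = T, x4 = F, x5 = T, x6 = F, x7 = T, x8 = F, x9 = F, x10 = F, x11 = F, x12 = T

Check each clause:
  1. (x1 | x4 | ~x5) — x1 is true.
  2. (x2 | ~x8) — ~x8 is true.
  3. (~x10 | x3) — x3 is true.
  4. (~x5 | x3) — x3 is true.
  5. (x2 | x1 | ~x11) — x1 is true.
  6. (x2 | x12 | ~x9) — x12 is true.
  7. (~x9 | ~x10) — ~x10 is true.
  8. (~x6 | ~x5 | x4) — ~x6 is true.
  9. (~x2 | x1 | x6) — x1 is true.
  10. (x12 | ~x3 | x8) — x12 is true.
  11. (x5 | ~x8) — ~x8 is true.
  12. (x5 | x11 | x7) — x5 is true.
  13. (x3 | ~x10 | x7) — x3 is true.
  14. (~x4 | ~x10 | ~x6) — ~x6 is true.
  15. (~x4 | ~x3) — ~x4 is true.
  16. (x6 | x4 | ~x11) — ~x11 is true.
  17. (~x2 | x5) — x5 is true.
  18. (~x12 | x3) — x3 is true.
  19. (~x6 | x2) — ~x6 is true.
  20. (~x1 | ~x9) — ~x9 is true.
  21. (x8 | ~x9 | x11) — ~x9 is true.
  22. (x7 | x4 | x11) — x7 is true.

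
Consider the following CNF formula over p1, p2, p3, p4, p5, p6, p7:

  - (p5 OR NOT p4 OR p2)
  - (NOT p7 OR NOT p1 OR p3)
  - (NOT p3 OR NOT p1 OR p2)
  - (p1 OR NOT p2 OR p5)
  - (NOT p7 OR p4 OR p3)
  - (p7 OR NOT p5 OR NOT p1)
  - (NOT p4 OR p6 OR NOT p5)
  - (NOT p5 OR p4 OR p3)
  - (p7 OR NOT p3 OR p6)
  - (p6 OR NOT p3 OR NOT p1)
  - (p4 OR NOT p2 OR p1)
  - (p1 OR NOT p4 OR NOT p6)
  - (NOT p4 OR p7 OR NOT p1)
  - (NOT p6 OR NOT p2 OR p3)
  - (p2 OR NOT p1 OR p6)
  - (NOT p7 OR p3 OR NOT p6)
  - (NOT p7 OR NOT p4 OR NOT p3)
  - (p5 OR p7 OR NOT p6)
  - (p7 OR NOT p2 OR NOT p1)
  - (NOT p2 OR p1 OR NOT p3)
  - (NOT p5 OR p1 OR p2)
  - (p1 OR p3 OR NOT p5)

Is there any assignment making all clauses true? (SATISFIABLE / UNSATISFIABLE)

Set p1 = False and propagate.
The remaining clauses are satisfied by p2 = False, p3 = True, p4 = False, p5 = False, p6 = False, p7 = True.
So p1=0  p2=0  p3=1  p4=0  p5=0  p6=0  p7=1 is a satisfying assignment.

SATISFIABLE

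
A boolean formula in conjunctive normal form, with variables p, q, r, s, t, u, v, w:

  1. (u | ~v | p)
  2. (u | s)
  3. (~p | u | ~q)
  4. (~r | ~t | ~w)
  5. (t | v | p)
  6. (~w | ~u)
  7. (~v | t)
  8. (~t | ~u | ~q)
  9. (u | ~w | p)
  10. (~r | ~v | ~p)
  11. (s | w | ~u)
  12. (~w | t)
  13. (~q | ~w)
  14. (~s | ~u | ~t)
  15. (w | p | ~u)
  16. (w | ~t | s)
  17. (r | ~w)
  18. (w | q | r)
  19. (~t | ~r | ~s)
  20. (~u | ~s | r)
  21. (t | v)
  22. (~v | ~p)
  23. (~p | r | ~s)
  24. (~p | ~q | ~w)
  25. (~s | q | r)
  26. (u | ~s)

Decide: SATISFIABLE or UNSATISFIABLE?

UNSATISFIABLE

u = True:
  propagation gives w=False, s=True, t=False, v=False; an empty clause results — contradiction.
u = False:
  propagation gives s=True; an empty clause results — contradiction.
Every branch closes, so no satisfying assignment exists.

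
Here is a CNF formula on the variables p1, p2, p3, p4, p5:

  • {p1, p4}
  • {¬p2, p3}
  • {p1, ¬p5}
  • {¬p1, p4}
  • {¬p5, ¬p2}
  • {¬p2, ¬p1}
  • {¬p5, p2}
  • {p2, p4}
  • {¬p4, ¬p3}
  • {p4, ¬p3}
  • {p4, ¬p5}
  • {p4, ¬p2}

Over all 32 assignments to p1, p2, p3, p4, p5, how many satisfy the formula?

Satisfying assignments:
  p1=0 p2=0 p3=0 p4=1 p5=0
  p1=1 p2=0 p3=0 p4=1 p5=0
Count: 2.

2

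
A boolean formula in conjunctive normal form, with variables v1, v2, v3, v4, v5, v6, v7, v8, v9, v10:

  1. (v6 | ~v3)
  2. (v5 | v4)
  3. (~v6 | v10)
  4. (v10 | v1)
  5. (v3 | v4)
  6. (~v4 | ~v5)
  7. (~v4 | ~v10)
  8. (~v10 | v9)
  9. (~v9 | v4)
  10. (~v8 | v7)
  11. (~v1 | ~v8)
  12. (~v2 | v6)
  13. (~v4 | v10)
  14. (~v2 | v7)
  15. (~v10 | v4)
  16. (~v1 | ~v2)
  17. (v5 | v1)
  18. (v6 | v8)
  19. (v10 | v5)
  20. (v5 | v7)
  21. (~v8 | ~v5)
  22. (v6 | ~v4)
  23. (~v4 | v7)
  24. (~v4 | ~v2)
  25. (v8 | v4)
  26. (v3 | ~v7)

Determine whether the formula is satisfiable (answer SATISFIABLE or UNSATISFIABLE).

v4 = True:
  propagation gives v5=False, v10=False; an empty clause results — contradiction.
v4 = False:
  propagation gives v5=True, v3=True, v6=True, v10=True; an empty clause results — contradiction.
Every branch closes, so no satisfying assignment exists.

UNSATISFIABLE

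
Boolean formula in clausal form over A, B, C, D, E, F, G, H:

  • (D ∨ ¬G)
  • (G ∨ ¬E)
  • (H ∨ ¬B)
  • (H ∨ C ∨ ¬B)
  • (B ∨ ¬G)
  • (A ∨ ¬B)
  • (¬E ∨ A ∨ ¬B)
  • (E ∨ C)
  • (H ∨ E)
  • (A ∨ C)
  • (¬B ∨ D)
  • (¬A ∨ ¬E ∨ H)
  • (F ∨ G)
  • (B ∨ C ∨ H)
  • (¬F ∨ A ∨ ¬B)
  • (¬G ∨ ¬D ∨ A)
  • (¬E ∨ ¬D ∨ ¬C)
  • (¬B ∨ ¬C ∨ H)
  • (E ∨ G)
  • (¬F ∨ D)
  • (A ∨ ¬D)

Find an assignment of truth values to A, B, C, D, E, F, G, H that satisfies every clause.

A=True  B=True  C=True  D=True  E=False  F=True  G=True  H=True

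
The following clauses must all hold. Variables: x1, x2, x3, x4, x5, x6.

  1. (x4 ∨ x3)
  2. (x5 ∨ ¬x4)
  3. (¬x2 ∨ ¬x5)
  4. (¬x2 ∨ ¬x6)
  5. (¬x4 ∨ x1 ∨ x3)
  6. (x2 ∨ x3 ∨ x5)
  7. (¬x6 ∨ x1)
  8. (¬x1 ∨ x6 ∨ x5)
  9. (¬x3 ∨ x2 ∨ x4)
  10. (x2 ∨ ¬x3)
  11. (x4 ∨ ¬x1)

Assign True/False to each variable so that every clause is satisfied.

x1 = F, x2 = T, x3 = T, x4 = F, x5 = F, x6 = F

Set x1 = False and propagate.
  then x6 is forced to False.
Set x2 = True and propagate.
  then x5 is forced to False.
  then x4 is forced to False.
  then x3 is forced to True.
Every clause has at least one true literal under this assignment.
Check each clause:
  1. (x4 ∨ x3) — x3 is true.
  2. (¬x4 ∨ x5) — ¬x4 is true.
  3. (¬x5 ∨ ¬x2) — ¬x5 is true.
  4. (¬x6 ∨ ¬x2) — ¬x6 is true.
  5. (¬x4 ∨ x1 ∨ x3) — x3 is true.
  6. (x5 ∨ x3 ∨ x2) — x2 is true.
  7. (¬x6 ∨ x1) — ¬x6 is true.
  8. (¬x1 ∨ x6 ∨ x5) — ¬x1 is true.
  9. (x4 ∨ x2 ∨ ¬x3) — x2 is true.
  10. (¬x3 ∨ x2) — x2 is true.
  11. (x4 ∨ ¬x1) — ¬x1 is true.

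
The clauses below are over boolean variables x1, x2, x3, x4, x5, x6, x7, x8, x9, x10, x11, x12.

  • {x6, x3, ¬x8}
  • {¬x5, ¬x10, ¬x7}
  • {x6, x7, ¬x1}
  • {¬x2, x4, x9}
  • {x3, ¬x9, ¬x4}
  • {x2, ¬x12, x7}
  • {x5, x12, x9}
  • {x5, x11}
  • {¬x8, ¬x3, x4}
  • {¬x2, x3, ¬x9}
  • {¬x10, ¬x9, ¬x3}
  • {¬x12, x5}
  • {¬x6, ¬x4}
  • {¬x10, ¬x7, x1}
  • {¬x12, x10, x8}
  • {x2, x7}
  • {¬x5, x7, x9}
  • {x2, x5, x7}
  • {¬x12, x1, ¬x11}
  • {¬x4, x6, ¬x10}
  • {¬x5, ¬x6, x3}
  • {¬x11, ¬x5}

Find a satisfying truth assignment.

Set x1 = False and propagate.
Branch on x2: take x2 = False.
  then x7 is forced to True.
  then x10 is forced to False.
Set x3 = False and propagate.
The remaining clauses are satisfied by x4 = True, x5 = True, x6 = False, x8 = False, x9 = False, x11 = False, x12 = False.
Every clause has at least one true literal under this assignment.

x1=F, x2=F, x3=F, x4=T, x5=T, x6=F, x7=T, x8=F, x9=F, x10=F, x11=F, x12=F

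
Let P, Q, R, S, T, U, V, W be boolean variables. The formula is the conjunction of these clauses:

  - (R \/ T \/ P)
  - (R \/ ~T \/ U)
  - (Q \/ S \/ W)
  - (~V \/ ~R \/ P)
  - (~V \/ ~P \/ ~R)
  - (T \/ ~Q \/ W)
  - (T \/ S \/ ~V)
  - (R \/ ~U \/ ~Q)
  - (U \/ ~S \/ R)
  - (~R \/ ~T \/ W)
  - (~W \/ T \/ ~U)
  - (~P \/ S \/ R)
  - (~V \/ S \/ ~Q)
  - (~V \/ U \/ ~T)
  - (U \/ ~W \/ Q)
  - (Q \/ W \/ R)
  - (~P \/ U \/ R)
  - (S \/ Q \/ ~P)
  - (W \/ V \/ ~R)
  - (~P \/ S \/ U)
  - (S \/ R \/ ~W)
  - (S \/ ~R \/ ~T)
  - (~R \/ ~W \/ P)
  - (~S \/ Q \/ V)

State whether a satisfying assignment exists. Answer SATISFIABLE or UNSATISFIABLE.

SATISFIABLE

Set P = True and propagate.
Try Q = True.
The remaining clauses are satisfied by R = True, S = True, T = True, U = True, V = False, W = True.
So P=1  Q=1  R=1  S=1  T=1  U=1  V=0  W=1 is a satisfying assignment.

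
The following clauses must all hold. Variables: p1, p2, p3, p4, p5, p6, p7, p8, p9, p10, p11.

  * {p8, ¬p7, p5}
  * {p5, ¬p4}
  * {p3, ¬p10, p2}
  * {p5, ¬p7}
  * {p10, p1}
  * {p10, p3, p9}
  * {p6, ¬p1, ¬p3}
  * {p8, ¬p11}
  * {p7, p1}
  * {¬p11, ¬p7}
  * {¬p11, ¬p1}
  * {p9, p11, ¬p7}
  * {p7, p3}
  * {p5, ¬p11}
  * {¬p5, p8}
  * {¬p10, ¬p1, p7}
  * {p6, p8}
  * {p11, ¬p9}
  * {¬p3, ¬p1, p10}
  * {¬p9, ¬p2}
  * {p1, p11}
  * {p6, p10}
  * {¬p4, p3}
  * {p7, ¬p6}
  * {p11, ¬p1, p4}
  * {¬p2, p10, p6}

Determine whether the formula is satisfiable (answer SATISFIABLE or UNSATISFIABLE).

UNSATISFIABLE

p1 = True:
  propagation gives p11=False, p9=False, p7=False, p3=True; an empty clause results — contradiction.
p1 = False:
  propagation gives p10=True, p7=True, p5=True, p11=False; an empty clause results — contradiction.
Every branch closes, so no satisfying assignment exists.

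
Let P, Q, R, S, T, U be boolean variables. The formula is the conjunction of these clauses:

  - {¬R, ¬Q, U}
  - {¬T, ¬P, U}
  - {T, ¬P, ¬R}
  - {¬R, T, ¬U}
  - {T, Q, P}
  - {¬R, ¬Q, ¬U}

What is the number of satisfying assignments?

30

Case analysis on R and T:
  R=1, T=1: S free; 3 ways for (P,Q,U) × 2^1 = 6.
  R=1, T=0: a clause becomes empty — 0.
  R=0, T=1: Q, S free; 3 ways for (P,U) × 2^2 = 12.
  R=0, T=0: S, U free; 3 ways for (P,Q) × 2^2 = 12.
Total: 6 + 0 + 12 + 12 = 30.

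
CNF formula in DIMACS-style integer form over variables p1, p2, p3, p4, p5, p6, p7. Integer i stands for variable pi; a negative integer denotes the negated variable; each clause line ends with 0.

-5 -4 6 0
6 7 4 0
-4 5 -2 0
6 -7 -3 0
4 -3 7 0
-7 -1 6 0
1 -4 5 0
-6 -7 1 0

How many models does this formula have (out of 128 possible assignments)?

Split on p4, then p6.
  p4=1, p6=1: p3 free; 8 ways for (p1,p2,p5,p7) × 2^1 = 16.
  p4=1, p6=0: remaining (p1,p2,p3,p5,p7) ∈ {(1,0,0,0,0); (1,0,1,0,0)} — 2.
  p4=0, p6=1: p2, p5 free; 4 ways for (p1,p3,p7) × 2^2 = 16.
  p4=0, p6=0: remaining (p1,p2,p3,p5,p7) ∈ {(0,0,0,0,1); (0,0,0,1,1); (0,1,0,0,1); (0,1,0,1,1)} — 4.
Total: 16 + 2 + 16 + 4 = 38.

38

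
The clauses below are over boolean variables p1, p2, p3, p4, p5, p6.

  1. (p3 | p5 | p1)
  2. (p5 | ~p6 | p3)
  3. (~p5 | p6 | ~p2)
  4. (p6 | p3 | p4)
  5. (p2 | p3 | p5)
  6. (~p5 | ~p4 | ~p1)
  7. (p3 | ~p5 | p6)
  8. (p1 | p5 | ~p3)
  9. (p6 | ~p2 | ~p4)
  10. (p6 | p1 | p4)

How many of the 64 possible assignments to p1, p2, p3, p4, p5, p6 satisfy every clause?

21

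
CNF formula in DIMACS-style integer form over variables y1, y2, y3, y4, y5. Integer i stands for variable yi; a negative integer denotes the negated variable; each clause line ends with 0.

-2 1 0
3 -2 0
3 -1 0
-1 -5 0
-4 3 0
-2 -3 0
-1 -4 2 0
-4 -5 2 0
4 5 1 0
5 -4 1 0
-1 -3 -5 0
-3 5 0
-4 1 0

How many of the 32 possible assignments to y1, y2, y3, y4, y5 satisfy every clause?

2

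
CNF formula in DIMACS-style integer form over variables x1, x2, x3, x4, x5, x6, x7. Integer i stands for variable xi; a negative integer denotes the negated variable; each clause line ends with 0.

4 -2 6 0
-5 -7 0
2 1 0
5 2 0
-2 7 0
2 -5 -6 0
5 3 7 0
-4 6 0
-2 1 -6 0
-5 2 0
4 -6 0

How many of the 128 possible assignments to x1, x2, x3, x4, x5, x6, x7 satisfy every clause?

2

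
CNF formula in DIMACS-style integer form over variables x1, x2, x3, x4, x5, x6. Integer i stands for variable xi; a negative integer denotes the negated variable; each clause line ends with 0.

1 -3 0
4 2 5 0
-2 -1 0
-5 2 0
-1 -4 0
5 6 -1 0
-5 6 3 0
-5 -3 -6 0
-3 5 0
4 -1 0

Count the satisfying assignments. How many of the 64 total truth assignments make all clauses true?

Split on x5, then x1.
  x5=T, x1=T: a clause becomes empty — 0.
  x5=T, x1=F: remaining (x2,x3,x4,x6) ∈ {(T,F,F,T); (T,F,T,T)} — 2.
  x5=F, x1=T: a clause becomes empty — 0.
  x5=F, x1=F: x6 free; 3 ways for (x2,x3,x4) × 2^1 = 6.
Total: 0 + 2 + 0 + 6 = 8.

8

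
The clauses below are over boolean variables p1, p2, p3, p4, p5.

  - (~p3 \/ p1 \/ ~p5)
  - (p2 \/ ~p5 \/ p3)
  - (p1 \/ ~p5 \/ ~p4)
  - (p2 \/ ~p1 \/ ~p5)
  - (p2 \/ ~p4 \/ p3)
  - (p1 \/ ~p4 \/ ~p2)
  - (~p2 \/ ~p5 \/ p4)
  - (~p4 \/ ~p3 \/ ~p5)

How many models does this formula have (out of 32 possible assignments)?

13

Case analysis on p5 and p2:
  p5=1, p2=1: remaining (p1,p3,p4) ∈ {(1,0,1)} — 1.
  p5=1, p2=0: a clause becomes empty — 0.
  p5=0, p2=1: p3 free; 3 ways for (p1,p4) × 2^1 = 6.
  p5=0, p2=0: p1 free; 3 ways for (p3,p4) × 2^1 = 6.
Total: 1 + 0 + 6 + 6 = 13.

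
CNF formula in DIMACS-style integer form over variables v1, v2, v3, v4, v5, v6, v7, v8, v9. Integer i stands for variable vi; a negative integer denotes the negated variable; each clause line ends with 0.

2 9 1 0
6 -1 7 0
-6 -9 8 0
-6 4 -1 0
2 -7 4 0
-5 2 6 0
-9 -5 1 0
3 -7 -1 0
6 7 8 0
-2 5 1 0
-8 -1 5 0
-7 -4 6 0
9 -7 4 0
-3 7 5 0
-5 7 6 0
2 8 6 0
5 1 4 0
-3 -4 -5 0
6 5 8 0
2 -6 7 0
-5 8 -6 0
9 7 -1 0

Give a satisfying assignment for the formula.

v1 = T, v2 = T, v3 = T, v4 = F, v5 = T, v6 = F, v7 = T, v8 = F, v9 = T

Check each clause:
  1. (v9 \/ v1 \/ v2) — v9 is true.
  2. (~v1 \/ v6 \/ v7) — v7 is true.
  3. (v8 \/ ~v6 \/ ~v9) — ~v6 is true.
  4. (~v6 \/ v4 \/ ~v1) — ~v6 is true.
  5. (~v7 \/ v2 \/ v4) — v2 is true.
  6. (v6 \/ v2 \/ ~v5) — v2 is true.
  7. (v1 \/ ~v5 \/ ~v9) — v1 is true.
  8. (~v7 \/ ~v1 \/ v3) — v3 is true.
  9. (v6 \/ v8 \/ v7) — v7 is true.
  10. (v1 \/ v5 \/ ~v2) — v1 is true.
  11. (~v1 \/ ~v8 \/ v5) — ~v8 is true.
  12. (v6 \/ ~v4 \/ ~v7) — ~v4 is true.
  13. (~v7 \/ v9 \/ v4) — v9 is true.
  14. (v7 \/ ~v3 \/ v5) — v5 is true.
  15. (v6 \/ v7 \/ ~v5) — v7 is true.
  16. (v8 \/ v2 \/ v6) — v2 is true.
  17. (v5 \/ v1 \/ v4) — v1 is true.
  18. (~v4 \/ ~v5 \/ ~v3) — ~v4 is true.
  19. (v6 \/ v5 \/ v8) — v5 is true.
  20. (v7 \/ v2 \/ ~v6) — ~v6 is true.
  21. (~v6 \/ v8 \/ ~v5) — ~v6 is true.
  22. (~v1 \/ v9 \/ v7) — v9 is true.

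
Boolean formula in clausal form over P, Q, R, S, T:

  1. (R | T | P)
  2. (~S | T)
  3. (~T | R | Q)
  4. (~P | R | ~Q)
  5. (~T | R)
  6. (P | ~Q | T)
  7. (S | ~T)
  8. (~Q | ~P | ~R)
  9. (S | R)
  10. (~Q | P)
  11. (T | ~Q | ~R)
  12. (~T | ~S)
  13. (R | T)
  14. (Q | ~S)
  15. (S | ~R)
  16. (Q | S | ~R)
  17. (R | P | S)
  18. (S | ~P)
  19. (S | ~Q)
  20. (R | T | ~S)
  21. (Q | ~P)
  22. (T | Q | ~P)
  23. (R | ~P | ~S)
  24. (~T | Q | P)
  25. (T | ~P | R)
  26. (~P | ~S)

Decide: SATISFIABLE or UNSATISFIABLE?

UNSATISFIABLE

R = True:
  propagation gives S=True, T=True; an empty clause results — contradiction.
R = False:
  propagation gives T=False; an empty clause results — contradiction.
Every branch closes, so no satisfying assignment exists.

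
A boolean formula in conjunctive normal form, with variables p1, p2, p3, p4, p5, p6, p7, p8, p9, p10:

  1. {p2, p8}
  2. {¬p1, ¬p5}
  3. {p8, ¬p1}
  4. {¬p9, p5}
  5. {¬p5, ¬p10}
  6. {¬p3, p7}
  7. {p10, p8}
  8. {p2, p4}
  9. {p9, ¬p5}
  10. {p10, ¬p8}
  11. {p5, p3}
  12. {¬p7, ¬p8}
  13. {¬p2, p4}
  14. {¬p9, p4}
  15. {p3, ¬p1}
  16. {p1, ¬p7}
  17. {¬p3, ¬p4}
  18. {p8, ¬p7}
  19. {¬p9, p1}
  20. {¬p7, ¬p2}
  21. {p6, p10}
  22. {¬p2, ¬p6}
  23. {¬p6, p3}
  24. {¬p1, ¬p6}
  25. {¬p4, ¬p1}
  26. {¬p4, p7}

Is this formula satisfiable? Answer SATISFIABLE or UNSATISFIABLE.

UNSATISFIABLE

p1 = True:
  propagation gives p5=False, p8=True, p9=False, p10=True; an empty clause results — contradiction.
p1 = False:
  propagation gives p7=False, p3=False, p5=True, p10=False; an empty clause results — contradiction.
Every branch closes, so no satisfying assignment exists.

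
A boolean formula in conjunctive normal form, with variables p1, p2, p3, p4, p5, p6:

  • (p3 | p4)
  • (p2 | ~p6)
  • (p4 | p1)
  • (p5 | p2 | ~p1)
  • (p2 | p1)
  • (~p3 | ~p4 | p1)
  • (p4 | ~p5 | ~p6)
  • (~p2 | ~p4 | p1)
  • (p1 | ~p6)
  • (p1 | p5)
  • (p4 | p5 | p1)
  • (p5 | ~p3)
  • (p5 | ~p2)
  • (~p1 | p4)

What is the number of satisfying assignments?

6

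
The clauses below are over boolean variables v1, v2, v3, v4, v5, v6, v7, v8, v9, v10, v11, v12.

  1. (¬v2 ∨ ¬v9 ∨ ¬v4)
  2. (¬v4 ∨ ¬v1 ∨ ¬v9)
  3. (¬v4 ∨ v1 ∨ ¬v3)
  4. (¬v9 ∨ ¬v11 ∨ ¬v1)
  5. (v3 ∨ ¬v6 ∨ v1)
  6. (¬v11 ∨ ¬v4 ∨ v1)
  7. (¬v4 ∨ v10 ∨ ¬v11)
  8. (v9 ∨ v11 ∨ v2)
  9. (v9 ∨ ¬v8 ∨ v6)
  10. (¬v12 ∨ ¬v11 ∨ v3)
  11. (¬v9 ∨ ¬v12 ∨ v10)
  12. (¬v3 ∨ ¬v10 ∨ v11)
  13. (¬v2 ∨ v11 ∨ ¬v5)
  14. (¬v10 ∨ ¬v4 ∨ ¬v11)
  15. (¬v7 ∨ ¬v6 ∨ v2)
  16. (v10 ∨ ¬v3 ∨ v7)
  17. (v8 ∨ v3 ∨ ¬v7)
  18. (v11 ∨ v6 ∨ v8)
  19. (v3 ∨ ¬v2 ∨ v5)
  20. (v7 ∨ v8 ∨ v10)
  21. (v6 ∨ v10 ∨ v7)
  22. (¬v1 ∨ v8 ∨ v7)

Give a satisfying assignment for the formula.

v12 occurs only negated in the remaining clauses — set v12 = False.
Set v1 = False and propagate.
Set v2 = False and propagate.
The remaining clauses are satisfied by v3 = False, v4 = True, v5 = True, v6 = False, v7 = True, v8 = True, v9 = True, v10 = True, v11 = False.
Check each clause:
  1. (¬v9 ∨ ¬v4 ∨ ¬v2) — ¬v2 is true.
  2. (¬v4 ∨ ¬v9 ∨ ¬v1) — ¬v1 is true.
  3. (¬v4 ∨ v1 ∨ ¬v3) — ¬v3 is true.
  4. (¬v9 ∨ ¬v1 ∨ ¬v11) — ¬v11 is true.
  5. (¬v6 ∨ v1 ∨ v3) — ¬v6 is true.
  6. (¬v11 ∨ ¬v4 ∨ v1) — ¬v11 is true.
  7. (v10 ∨ ¬v4 ∨ ¬v11) — v10 is true.
  8. (v2 ∨ v9 ∨ v11) — v9 is true.
  9. (v6 ∨ v9 ∨ ¬v8) — v9 is true.
  10. (¬v12 ∨ v3 ∨ ¬v11) — ¬v12 is true.
  11. (v10 ∨ ¬v12 ∨ ¬v9) — v10 is true.
  12. (¬v10 ∨ v11 ∨ ¬v3) — ¬v3 is true.
  13. (v11 ∨ ¬v2 ∨ ¬v5) — ¬v2 is true.
  14. (¬v4 ∨ ¬v11 ∨ ¬v10) — ¬v11 is true.
  15. (¬v6 ∨ ¬v7 ∨ v2) — ¬v6 is true.
  16. (v10 ∨ v7 ∨ ¬v3) — v10 is true.
  17. (v3 ∨ v8 ∨ ¬v7) — v8 is true.
  18. (v11 ∨ v6 ∨ v8) — v8 is true.
  19. (¬v2 ∨ v5 ∨ v3) — v5 is true.
  20. (v7 ∨ v8 ∨ v10) — v8 is true.
  21. (v10 ∨ v7 ∨ v6) — v10 is true.
  22. (v8 ∨ ¬v1 ∨ v7) — v8 is true.

v1 = 0  v2 = 0  v3 = 0  v4 = 1  v5 = 1  v6 = 0  v7 = 1  v8 = 1  v9 = 1  v10 = 1  v11 = 0  v12 = 0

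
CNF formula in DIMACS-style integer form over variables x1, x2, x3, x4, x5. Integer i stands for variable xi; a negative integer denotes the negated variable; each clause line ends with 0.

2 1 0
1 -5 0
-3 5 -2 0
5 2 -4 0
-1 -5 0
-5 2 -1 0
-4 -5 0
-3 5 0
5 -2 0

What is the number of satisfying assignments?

1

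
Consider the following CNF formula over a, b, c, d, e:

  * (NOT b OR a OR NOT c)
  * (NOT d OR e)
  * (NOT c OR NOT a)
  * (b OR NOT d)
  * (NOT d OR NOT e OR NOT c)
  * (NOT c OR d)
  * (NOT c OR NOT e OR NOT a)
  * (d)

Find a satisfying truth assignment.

Unit propagation: (d) forces d = True.
The clause (e) is unit: e must be True.
(b) is a unit clause, so b = True.
(NOT c) is a unit clause, so c = False.
a is now unconstrained; take a = True.

a=1, b=1, c=0, d=1, e=1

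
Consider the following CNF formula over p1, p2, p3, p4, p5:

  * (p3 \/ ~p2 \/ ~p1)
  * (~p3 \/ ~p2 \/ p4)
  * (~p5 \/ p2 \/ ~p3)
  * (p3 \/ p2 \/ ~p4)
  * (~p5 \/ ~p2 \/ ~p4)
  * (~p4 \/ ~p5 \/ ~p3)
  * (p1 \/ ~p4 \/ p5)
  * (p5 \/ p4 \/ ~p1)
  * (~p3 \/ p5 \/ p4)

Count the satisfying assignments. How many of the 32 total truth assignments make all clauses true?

Satisfying assignments:
  p1=F p2=F p3=F p4=F p5=F
  p1=F p2=F p3=F p4=F p5=T
  p1=F p2=T p3=F p4=F p5=F
  p1=F p2=T p3=F p4=F p5=T
  p1=T p2=F p3=F p4=F p5=T
  p1=T p2=F p3=T p4=T p5=F
  p1=T p2=T p3=T p4=T p5=F
Count: 7.

7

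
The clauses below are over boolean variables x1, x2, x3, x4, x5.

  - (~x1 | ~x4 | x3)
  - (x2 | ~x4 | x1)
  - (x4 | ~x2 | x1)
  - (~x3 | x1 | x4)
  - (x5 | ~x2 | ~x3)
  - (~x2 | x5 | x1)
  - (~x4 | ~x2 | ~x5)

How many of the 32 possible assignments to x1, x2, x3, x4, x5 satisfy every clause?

11

Case analysis on x1 and x2:
  x1=1, x2=1: remaining (x3,x4,x5) ∈ {(0,0,0); (0,0,1); (1,0,1)} — 3.
  x1=1, x2=0: x5 free; 3 ways for (x3,x4) × 2^1 = 6.
  x1=0, x2=1: a clause becomes empty — 0.
  x1=0, x2=0: remaining (x3,x4,x5) ∈ {(0,0,0); (0,0,1)} — 2.
Total: 3 + 6 + 0 + 2 = 11.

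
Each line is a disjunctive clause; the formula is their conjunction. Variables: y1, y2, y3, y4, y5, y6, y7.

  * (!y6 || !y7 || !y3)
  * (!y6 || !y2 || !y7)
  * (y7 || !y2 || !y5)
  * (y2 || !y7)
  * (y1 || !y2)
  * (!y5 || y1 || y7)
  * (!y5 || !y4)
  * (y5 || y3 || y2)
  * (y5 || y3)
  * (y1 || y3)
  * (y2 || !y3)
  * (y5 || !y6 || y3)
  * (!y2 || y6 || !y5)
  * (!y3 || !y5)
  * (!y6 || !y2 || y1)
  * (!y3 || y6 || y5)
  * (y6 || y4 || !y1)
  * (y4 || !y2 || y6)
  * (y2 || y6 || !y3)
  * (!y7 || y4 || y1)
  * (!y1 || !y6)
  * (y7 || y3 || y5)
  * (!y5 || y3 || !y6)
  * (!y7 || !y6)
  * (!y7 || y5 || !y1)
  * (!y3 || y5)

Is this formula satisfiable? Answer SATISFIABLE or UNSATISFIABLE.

y5 = True:
  propagation gives y4=False, y3=False, y1=True, y6=True; an empty clause results — contradiction.
y5 = False:
  propagation gives y3=True; an empty clause results — contradiction.
Every branch closes, so no satisfying assignment exists.

UNSATISFIABLE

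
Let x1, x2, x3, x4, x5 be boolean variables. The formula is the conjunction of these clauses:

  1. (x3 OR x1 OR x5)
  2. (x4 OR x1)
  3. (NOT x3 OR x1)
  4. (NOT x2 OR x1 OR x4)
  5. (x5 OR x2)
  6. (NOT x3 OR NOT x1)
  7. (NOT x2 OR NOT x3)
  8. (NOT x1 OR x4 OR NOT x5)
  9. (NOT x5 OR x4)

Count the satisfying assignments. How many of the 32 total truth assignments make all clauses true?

6

The models are:
  x1=F x2=F x3=F x4=T x5=T
  x1=F x2=T x3=F x4=T x5=T
  x1=T x2=F x3=F x4=T x5=T
  x1=T x2=T x3=F x4=F x5=F
  x1=T x2=T x3=F x4=T x5=F
  x1=T x2=T x3=F x4=T x5=T
That's 6 in total.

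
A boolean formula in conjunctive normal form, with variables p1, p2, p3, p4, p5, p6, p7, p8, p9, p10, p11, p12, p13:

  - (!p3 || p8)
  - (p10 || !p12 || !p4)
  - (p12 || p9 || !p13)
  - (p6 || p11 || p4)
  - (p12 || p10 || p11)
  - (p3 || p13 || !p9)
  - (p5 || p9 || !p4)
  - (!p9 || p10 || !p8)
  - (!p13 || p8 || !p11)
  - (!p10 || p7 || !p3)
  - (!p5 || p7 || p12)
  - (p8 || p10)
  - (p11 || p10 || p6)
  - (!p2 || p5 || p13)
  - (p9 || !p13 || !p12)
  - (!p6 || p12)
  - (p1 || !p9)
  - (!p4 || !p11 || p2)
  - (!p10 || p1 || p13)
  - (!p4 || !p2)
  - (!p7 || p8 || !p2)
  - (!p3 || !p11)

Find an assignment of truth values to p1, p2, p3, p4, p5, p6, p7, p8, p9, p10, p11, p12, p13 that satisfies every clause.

p1=True  p2=False  p3=False  p4=False  p5=False  p6=False  p7=False  p8=True  p9=True  p10=True  p11=True  p12=False  p13=True

Check each clause:
  1. (p8 || !p3) — p8 is true.
  2. (p10 || !p4 || !p12) — p10 is true.
  3. (p9 || !p13 || p12) — p9 is true.
  4. (p4 || p11 || p6) — p11 is true.
  5. (p10 || p11 || p12) — p10 is true.
  6. (p13 || p3 || !p9) — p13 is true.
  7. (p9 || !p4 || p5) — p9 is true.
  8. (!p8 || p10 || !p9) — p10 is true.
  9. (p8 || !p11 || !p13) — p8 is true.
  10. (p7 || !p10 || !p3) — !p3 is true.
  11. (!p5 || p7 || p12) — !p5 is true.
  12. (p8 || p10) — p8 is true.
  13. (p11 || p10 || p6) — p10 is true.
  14. (p5 || p13 || !p2) — p13 is true.
  15. (!p12 || p9 || !p13) — p9 is true.
  16. (p12 || !p6) — !p6 is true.
  17. (!p9 || p1) — p1 is true.
  18. (!p4 || !p11 || p2) — !p4 is true.
  19. (p1 || !p10 || p13) — p1 is true.
  20. (!p4 || !p2) — !p4 is true.
  21. (p8 || !p2 || !p7) — p8 is true.
  22. (!p3 || !p11) — !p3 is true.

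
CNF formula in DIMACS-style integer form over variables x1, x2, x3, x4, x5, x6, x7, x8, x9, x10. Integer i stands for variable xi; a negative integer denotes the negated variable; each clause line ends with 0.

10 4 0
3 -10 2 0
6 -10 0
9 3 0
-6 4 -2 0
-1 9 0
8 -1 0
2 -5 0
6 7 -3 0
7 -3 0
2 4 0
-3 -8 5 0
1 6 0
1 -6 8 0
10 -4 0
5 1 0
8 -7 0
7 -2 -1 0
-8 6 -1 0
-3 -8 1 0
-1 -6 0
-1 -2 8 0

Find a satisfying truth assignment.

x9 occurs only positively in the remaining clauses — set x9 = True.
Branch on x1: take x1 = False.
  then x6 is forced to True.
  then x8 is forced to True.
  then x5 is forced to True.
  then x2 is forced to True.
  then x4 is forced to True.
  then x10 is forced to True.
  then x3 is forced to False.
x7 is now unconstrained; take x7 = False.
Every clause has at least one true literal under this assignment.

x1=F, x2=T, x3=F, x4=T, x5=T, x6=T, x7=F, x8=T, x9=T, x10=T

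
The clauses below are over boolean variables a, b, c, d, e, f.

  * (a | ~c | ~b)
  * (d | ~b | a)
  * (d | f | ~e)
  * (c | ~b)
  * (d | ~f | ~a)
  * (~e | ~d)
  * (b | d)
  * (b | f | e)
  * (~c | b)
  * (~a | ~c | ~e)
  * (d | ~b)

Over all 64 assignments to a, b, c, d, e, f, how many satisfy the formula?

4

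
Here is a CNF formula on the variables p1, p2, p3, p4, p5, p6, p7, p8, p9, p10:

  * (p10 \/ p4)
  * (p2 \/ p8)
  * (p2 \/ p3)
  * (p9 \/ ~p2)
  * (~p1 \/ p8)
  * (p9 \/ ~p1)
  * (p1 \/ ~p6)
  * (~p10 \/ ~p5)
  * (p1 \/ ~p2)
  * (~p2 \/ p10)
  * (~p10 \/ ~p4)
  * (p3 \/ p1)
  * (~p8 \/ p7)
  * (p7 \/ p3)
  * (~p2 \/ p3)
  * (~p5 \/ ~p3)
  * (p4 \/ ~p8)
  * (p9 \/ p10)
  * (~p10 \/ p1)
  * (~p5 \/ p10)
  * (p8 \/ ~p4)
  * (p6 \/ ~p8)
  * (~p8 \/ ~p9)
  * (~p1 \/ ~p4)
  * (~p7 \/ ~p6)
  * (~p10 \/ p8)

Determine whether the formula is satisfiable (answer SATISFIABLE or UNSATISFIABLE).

p8 = True:
  propagation gives p7=True, p4=True, p10=False, p2=False; an empty clause results — contradiction.
p8 = False:
  propagation gives p2=True, p9=True, p1=False; an empty clause results — contradiction.
Every branch closes, so no satisfying assignment exists.

UNSATISFIABLE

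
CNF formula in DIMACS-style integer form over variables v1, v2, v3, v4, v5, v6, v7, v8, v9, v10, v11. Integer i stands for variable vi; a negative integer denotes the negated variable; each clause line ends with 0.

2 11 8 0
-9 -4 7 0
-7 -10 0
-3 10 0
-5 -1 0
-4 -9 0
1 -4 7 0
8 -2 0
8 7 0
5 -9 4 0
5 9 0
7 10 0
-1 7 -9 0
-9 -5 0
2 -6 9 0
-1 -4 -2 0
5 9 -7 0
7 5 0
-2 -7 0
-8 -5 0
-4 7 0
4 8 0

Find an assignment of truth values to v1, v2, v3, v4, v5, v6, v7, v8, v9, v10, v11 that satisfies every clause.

v1 = F, v2 = F, v3 = F, v4 = T, v5 = T, v6 = F, v7 = T, v8 = F, v9 = F, v10 = F, v11 = T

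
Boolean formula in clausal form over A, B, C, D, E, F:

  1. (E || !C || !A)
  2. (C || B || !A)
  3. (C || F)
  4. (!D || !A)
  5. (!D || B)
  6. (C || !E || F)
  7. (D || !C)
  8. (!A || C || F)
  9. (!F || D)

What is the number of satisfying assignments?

6

Satisfying assignments:
  A=F B=T C=F D=T E=F F=T
  A=F B=T C=F D=T E=T F=T
  A=F B=T C=T D=T E=F F=F
  A=F B=T C=T D=T E=F F=T
  A=F B=T C=T D=T E=T F=F
  A=F B=T C=T D=T E=T F=T
Count: 6.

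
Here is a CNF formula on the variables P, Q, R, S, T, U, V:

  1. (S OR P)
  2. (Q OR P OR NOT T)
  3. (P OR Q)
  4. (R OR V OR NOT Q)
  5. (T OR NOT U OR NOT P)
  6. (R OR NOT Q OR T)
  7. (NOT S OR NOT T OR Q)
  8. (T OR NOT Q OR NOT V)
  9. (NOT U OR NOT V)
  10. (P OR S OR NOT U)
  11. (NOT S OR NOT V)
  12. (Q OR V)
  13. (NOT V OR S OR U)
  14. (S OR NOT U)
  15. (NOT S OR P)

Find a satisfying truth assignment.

P=T, Q=T, R=T, S=T, T=T, U=T, V=F

Pure literal: R appears only positively; assign R = True.
Set P = True and propagate.
Try Q = True.
Branch on S: take S = True.
  then V is forced to False.
For the remaining variables, T = True, U = True works.
Every clause has at least one true literal under this assignment.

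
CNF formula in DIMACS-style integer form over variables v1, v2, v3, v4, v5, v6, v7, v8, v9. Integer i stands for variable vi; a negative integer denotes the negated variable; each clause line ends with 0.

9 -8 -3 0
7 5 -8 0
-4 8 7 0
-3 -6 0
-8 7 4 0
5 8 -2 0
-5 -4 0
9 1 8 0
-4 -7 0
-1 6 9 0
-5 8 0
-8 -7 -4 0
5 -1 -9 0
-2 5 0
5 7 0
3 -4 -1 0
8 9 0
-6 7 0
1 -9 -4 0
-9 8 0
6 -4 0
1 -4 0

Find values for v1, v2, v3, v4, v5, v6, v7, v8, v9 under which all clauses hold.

v1 = False, v2 = False, v3 = False, v4 = False, v5 = False, v6 = False, v7 = True, v8 = True, v9 = True

v2 occurs only negated in the remaining clauses — set v2 = False.
Branch on v1: take v1 = False.
  then v4 is forced to False.
For the remaining variables, v3 = False, v5 = False, v6 = False, v7 = True, v8 = True, v9 = True works.
Every clause has at least one true literal under this assignment.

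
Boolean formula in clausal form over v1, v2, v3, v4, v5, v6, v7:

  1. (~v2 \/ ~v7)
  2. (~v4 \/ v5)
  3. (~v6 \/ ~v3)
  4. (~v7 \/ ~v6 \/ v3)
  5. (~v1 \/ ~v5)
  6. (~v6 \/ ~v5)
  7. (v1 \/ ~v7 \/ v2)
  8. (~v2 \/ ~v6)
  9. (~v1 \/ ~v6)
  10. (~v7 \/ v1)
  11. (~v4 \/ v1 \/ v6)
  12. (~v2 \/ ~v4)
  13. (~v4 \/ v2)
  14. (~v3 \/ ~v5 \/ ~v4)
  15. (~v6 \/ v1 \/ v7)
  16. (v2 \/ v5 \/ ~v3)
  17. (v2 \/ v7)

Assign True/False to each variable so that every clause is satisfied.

Pure literal: v4 appears only negated; assign v4 = False.
Try v1 = False.
  then v7 is forced to False.
  then v6 is forced to False.
  then v2 is forced to True.
v3, v5 are now unconstrained; take v3 = True, v5 = False.
Check each clause:
  1. (~v7 \/ ~v2) — ~v7 is true.
  2. (v5 \/ ~v4) — ~v4 is true.
  3. (~v6 \/ ~v3) — ~v6 is true.
  4. (~v7 \/ v3 \/ ~v6) — ~v7 is true.
  5. (~v5 \/ ~v1) — ~v5 is true.
  6. (~v6 \/ ~v5) — ~v6 is true.
  7. (~v7 \/ v1 \/ v2) — v2 is true.
  8. (~v2 \/ ~v6) — ~v6 is true.
  9. (~v6 \/ ~v1) — ~v6 is true.
  10. (v1 \/ ~v7) — ~v7 is true.
  11. (v1 \/ ~v4 \/ v6) — ~v4 is true.
  12. (~v2 \/ ~v4) — ~v4 is true.
  13. (~v4 \/ v2) — v2 is true.
  14. (~v3 \/ ~v5 \/ ~v4) — ~v5 is true.
  15. (v7 \/ v1 \/ ~v6) — ~v6 is true.
  16. (~v3 \/ v2 \/ v5) — v2 is true.
  17. (v2 \/ v7) — v2 is true.

v1 = F, v2 = T, v3 = T, v4 = F, v5 = F, v6 = F, v7 = F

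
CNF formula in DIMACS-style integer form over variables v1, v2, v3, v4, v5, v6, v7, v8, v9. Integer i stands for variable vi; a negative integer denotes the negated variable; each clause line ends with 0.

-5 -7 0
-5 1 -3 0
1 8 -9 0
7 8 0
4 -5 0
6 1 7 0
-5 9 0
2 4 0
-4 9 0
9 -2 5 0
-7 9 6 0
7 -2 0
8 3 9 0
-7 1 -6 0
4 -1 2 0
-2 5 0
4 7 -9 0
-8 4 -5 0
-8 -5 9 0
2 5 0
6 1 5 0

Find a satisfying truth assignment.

v1=F, v2=F, v3=F, v4=T, v5=T, v6=T, v7=F, v8=T, v9=T

Set v1 = False and propagate.
Branch on v2: take v2 = False.
  then v4 is forced to True.
  then v9 is forced to True.
  then v8 is forced to True.
  then v5 is forced to True.
  then v7 is forced to False.
  then v3 is forced to False.
  then v6 is forced to True.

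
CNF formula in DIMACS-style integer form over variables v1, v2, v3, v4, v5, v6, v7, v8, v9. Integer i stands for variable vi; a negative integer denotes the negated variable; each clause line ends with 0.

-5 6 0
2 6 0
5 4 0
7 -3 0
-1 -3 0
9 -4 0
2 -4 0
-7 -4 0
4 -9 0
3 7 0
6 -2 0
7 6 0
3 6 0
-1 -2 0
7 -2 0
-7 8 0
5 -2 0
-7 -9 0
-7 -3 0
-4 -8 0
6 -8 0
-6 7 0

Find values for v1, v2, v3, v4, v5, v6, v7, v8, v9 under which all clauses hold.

v1=False, v2=False, v3=False, v4=False, v5=True, v6=True, v7=True, v8=True, v9=False

Check each clause:
  1. (v6 || !v5) — v6 is true.
  2. (v2 || v6) — v6 is true.
  3. (v5 || v4) — v5 is true.
  4. (!v3 || v7) — !v3 is true.
  5. (!v1 || !v3) — !v3 is true.
  6. (!v4 || v9) — !v4 is true.
  7. (!v4 || v2) — !v4 is true.
  8. (!v7 || !v4) — !v4 is true.
  9. (v4 || !v9) — !v9 is true.
  10. (v7 || v3) — v7 is true.
  11. (!v2 || v6) — !v2 is true.
  12. (v6 || v7) — v6 is true.
  13. (v6 || v3) — v6 is true.
  14. (!v1 || !v2) — !v2 is true.
  15. (!v2 || v7) — !v2 is true.
  16. (v8 || !v7) — v8 is true.
  17. (v5 || !v2) — v5 is true.
  18. (!v7 || !v9) — !v9 is true.
  19. (!v3 || !v7) — !v3 is true.
  20. (!v8 || !v4) — !v4 is true.
  21. (!v8 || v6) — v6 is true.
  22. (!v6 || v7) — v7 is true.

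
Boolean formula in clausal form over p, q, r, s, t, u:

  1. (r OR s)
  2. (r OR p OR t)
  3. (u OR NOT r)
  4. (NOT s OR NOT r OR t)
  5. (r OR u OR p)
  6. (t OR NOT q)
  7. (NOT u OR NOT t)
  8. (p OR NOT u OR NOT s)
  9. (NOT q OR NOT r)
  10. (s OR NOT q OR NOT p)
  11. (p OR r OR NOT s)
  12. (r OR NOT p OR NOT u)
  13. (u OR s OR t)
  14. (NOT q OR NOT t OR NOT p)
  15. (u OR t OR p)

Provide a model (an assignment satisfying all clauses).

p=True, q=False, r=True, s=False, t=False, u=True

Check each clause:
  1. (r OR s) — r is true.
  2. (p OR t OR r) — p is true.
  3. (NOT r OR u) — u is true.
  4. (t OR NOT r OR NOT s) — NOT s is true.
  5. (r OR p OR u) — p is true.
  6. (t OR NOT q) — NOT q is true.
  7. (NOT u OR NOT t) — NOT t is true.
  8. (NOT s OR p OR NOT u) — p is true.
  9. (NOT q OR NOT r) — NOT q is true.
  10. (NOT q OR s OR NOT p) — NOT q is true.
  11. (NOT s OR p OR r) — p is true.
  12. (NOT u OR NOT p OR r) — r is true.
  13. (s OR t OR u) — u is true.
  14. (NOT t OR NOT q OR NOT p) — NOT t is true.
  15. (t OR p OR u) — p is true.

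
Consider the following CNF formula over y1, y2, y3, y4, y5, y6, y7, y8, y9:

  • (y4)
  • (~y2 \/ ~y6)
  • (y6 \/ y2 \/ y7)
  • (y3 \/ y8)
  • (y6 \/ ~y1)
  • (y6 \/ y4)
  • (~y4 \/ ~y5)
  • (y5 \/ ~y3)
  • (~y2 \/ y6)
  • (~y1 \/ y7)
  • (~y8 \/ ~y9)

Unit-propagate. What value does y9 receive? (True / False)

(y4) is a unit clause: y4 = True.
From (~y5 \/ ~y4) and y4 = True: y5 = False.
From (~y3 \/ y5) and y5 = False: y3 = False.
In (y3 \/ y8), y3 is now false; y8 must hold, so y8 = True.
In (~y8 \/ ~y9), ~y8 is now false; ~y9 must hold, so y9 = False.

False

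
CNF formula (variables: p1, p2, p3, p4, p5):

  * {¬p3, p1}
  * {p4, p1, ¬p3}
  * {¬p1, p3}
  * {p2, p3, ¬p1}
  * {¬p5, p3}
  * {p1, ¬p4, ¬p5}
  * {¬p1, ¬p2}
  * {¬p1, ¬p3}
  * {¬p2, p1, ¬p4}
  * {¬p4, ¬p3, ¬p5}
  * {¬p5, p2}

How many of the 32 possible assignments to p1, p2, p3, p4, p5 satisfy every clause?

3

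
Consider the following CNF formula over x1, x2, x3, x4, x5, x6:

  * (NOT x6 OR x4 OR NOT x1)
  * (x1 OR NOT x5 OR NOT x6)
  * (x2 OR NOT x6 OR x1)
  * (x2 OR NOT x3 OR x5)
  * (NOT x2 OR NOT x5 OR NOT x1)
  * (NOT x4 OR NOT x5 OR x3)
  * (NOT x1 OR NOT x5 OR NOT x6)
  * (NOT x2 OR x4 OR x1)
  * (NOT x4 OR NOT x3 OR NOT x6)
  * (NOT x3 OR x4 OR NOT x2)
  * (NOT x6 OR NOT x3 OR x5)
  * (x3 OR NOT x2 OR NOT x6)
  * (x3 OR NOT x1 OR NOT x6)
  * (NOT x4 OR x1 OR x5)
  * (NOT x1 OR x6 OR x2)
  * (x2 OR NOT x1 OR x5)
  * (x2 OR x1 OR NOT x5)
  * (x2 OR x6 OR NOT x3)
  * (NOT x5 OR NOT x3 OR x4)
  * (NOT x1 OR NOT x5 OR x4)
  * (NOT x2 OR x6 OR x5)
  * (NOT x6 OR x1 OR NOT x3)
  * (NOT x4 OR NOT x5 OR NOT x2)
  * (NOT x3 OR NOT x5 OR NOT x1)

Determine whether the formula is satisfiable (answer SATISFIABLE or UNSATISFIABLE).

SATISFIABLE

Try x1 = False.
Try x2 = False.
  then x6 is forced to False.
  then x5 is forced to False.
  then x3 is forced to False.
  then x4 is forced to False.
So x1=F  x2=F  x3=F  x4=F  x5=F  x6=F is a satisfying assignment.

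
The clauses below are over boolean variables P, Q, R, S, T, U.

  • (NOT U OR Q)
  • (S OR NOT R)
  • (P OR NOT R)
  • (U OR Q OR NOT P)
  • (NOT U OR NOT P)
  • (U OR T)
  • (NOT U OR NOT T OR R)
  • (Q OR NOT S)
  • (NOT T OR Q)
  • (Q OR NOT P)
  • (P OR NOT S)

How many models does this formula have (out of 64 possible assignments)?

Satisfying assignments:
  P=F Q=T R=F S=F T=F U=T
  P=F Q=T R=F S=F T=T U=F
  P=T Q=T R=F S=F T=T U=F
  P=T Q=T R=F S=T T=T U=F
  P=T Q=T R=T S=T T=T U=F
That's 5 in total.

5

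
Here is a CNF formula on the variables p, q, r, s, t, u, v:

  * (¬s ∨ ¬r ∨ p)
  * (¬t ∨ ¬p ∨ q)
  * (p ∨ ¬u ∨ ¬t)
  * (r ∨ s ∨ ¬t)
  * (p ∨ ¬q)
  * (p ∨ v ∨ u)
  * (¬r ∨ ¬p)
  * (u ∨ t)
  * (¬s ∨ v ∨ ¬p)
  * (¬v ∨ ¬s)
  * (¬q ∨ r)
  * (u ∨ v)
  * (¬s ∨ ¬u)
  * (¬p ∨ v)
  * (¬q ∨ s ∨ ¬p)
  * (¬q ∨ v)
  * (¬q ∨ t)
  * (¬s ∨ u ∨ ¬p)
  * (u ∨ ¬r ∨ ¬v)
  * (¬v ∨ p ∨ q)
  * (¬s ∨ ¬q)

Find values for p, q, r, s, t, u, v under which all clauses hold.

Set p = False and propagate.
  then q is forced to False.
  then v is forced to False.
  then u is forced to True.
  then t is forced to False.
  then s is forced to False.
r is now unconstrained; take r = False.
Check each clause:
  1. (¬s ∨ p ∨ ¬r) — ¬s is true.
  2. (¬t ∨ ¬p ∨ q) — ¬t is true.
  3. (¬u ∨ ¬t ∨ p) — ¬t is true.
  4. (¬t ∨ r ∨ s) — ¬t is true.
  5. (p ∨ ¬q) — ¬q is true.
  6. (u ∨ p ∨ v) — u is true.
  7. (¬p ∨ ¬r) — ¬r is true.
  8. (u ∨ t) — u is true.
  9. (¬p ∨ v ∨ ¬s) — ¬s is true.
  10. (¬s ∨ ¬v) — ¬v is true.
  11. (¬q ∨ r) — ¬q is true.
  12. (u ∨ v) — u is true.
  13. (¬s ∨ ¬u) — ¬s is true.
  14. (v ∨ ¬p) — ¬p is true.
  15. (¬p ∨ ¬q ∨ s) — ¬p is true.
  16. (¬q ∨ v) — ¬q is true.
  17. (¬q ∨ t) — ¬q is true.
  18. (u ∨ ¬s ∨ ¬p) — ¬s is true.
  19. (¬r ∨ ¬v ∨ u) — ¬v is true.
  20. (p ∨ ¬v ∨ q) — ¬v is true.
  21. (¬q ∨ ¬s) — ¬s is true.

p = F, q = F, r = F, s = F, t = F, u = T, v = F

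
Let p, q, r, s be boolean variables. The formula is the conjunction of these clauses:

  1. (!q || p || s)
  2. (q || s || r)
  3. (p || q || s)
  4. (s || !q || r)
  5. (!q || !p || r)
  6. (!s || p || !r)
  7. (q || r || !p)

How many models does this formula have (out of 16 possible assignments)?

6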